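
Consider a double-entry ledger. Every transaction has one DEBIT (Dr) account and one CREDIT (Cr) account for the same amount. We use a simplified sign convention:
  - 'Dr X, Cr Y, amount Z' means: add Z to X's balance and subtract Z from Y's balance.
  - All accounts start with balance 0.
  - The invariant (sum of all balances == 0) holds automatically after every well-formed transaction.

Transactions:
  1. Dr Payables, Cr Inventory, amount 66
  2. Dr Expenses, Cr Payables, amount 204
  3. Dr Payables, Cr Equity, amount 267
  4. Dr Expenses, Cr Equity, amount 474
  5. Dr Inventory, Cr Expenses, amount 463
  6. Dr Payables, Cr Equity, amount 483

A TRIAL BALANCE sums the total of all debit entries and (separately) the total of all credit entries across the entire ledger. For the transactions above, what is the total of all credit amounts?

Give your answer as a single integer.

Answer: 1957

Derivation:
Txn 1: credit+=66
Txn 2: credit+=204
Txn 3: credit+=267
Txn 4: credit+=474
Txn 5: credit+=463
Txn 6: credit+=483
Total credits = 1957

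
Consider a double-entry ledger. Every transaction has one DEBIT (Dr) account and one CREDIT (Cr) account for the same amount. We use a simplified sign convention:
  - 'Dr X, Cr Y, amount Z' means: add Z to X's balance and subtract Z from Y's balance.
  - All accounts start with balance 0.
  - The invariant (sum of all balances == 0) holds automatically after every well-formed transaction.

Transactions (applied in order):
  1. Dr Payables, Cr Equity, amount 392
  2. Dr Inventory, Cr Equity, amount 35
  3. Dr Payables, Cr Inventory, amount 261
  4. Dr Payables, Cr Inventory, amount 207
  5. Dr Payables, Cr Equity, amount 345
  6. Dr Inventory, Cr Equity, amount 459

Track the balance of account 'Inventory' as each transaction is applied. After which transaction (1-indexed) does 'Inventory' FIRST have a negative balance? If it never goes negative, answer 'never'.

Answer: 3

Derivation:
After txn 1: Inventory=0
After txn 2: Inventory=35
After txn 3: Inventory=-226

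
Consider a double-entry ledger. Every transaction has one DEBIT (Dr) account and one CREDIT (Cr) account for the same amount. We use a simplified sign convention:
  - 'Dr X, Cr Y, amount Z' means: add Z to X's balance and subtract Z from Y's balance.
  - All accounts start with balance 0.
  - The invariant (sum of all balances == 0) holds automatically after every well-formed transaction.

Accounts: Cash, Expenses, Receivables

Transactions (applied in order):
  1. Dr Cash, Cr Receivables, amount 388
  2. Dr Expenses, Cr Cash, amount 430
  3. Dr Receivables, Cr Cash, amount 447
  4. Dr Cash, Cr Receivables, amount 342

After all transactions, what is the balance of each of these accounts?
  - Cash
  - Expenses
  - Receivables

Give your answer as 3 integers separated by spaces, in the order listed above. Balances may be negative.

After txn 1 (Dr Cash, Cr Receivables, amount 388): Cash=388 Receivables=-388
After txn 2 (Dr Expenses, Cr Cash, amount 430): Cash=-42 Expenses=430 Receivables=-388
After txn 3 (Dr Receivables, Cr Cash, amount 447): Cash=-489 Expenses=430 Receivables=59
After txn 4 (Dr Cash, Cr Receivables, amount 342): Cash=-147 Expenses=430 Receivables=-283

Answer: -147 430 -283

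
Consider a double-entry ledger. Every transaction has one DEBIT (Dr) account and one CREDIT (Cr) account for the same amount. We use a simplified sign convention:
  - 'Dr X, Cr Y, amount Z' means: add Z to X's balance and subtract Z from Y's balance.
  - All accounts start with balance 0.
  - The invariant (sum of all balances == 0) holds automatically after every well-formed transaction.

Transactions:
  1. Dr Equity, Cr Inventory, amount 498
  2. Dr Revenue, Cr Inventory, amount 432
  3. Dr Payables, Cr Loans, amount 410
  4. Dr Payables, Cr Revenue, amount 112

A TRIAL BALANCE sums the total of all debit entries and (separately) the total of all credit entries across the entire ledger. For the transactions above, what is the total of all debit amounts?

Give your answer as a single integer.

Txn 1: debit+=498
Txn 2: debit+=432
Txn 3: debit+=410
Txn 4: debit+=112
Total debits = 1452

Answer: 1452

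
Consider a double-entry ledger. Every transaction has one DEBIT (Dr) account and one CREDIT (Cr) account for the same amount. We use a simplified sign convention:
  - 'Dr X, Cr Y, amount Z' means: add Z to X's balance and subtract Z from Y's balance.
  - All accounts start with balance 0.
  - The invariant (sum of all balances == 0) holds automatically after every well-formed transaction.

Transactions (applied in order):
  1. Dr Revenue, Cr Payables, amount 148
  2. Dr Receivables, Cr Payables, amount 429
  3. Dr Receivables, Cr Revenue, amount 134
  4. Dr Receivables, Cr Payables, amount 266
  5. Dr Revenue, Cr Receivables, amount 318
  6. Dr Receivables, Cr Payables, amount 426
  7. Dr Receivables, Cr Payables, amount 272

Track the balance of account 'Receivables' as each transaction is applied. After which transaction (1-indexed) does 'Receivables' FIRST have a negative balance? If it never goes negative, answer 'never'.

After txn 1: Receivables=0
After txn 2: Receivables=429
After txn 3: Receivables=563
After txn 4: Receivables=829
After txn 5: Receivables=511
After txn 6: Receivables=937
After txn 7: Receivables=1209

Answer: never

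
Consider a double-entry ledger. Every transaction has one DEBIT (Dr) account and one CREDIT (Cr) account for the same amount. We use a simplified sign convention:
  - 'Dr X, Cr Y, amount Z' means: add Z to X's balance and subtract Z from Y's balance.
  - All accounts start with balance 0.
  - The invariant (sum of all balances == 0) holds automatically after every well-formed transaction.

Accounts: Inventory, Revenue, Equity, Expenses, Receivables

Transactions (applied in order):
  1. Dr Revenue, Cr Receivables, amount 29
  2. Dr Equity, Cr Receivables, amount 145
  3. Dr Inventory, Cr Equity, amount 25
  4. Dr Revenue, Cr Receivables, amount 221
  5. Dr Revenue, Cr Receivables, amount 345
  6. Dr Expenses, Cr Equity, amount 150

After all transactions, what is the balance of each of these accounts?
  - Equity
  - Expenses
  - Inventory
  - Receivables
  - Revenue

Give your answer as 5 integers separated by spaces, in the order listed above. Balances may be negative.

After txn 1 (Dr Revenue, Cr Receivables, amount 29): Receivables=-29 Revenue=29
After txn 2 (Dr Equity, Cr Receivables, amount 145): Equity=145 Receivables=-174 Revenue=29
After txn 3 (Dr Inventory, Cr Equity, amount 25): Equity=120 Inventory=25 Receivables=-174 Revenue=29
After txn 4 (Dr Revenue, Cr Receivables, amount 221): Equity=120 Inventory=25 Receivables=-395 Revenue=250
After txn 5 (Dr Revenue, Cr Receivables, amount 345): Equity=120 Inventory=25 Receivables=-740 Revenue=595
After txn 6 (Dr Expenses, Cr Equity, amount 150): Equity=-30 Expenses=150 Inventory=25 Receivables=-740 Revenue=595

Answer: -30 150 25 -740 595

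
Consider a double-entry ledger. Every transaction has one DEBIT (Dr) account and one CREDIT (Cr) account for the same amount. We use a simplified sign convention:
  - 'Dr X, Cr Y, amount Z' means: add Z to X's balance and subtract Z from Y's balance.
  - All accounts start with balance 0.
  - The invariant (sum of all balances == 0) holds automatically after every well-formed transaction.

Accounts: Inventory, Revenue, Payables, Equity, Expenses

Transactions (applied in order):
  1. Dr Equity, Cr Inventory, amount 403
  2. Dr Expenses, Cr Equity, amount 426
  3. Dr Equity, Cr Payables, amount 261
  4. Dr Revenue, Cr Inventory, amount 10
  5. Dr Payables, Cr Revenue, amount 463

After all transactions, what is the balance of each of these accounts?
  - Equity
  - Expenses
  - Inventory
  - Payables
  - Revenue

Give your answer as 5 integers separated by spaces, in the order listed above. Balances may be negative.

Answer: 238 426 -413 202 -453

Derivation:
After txn 1 (Dr Equity, Cr Inventory, amount 403): Equity=403 Inventory=-403
After txn 2 (Dr Expenses, Cr Equity, amount 426): Equity=-23 Expenses=426 Inventory=-403
After txn 3 (Dr Equity, Cr Payables, amount 261): Equity=238 Expenses=426 Inventory=-403 Payables=-261
After txn 4 (Dr Revenue, Cr Inventory, amount 10): Equity=238 Expenses=426 Inventory=-413 Payables=-261 Revenue=10
After txn 5 (Dr Payables, Cr Revenue, amount 463): Equity=238 Expenses=426 Inventory=-413 Payables=202 Revenue=-453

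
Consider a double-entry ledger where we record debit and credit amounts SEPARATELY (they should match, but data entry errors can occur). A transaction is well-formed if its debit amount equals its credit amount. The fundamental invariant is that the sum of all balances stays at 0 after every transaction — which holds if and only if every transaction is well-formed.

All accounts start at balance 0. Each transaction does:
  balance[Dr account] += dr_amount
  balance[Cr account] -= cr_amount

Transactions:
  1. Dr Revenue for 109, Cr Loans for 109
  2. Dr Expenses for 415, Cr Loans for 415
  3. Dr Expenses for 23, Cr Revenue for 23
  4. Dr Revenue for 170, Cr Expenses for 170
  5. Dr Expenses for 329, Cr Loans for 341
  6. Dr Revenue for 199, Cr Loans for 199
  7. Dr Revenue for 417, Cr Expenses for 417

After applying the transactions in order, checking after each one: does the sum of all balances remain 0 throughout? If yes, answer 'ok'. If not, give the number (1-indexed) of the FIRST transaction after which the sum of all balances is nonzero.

Answer: 5

Derivation:
After txn 1: dr=109 cr=109 sum_balances=0
After txn 2: dr=415 cr=415 sum_balances=0
After txn 3: dr=23 cr=23 sum_balances=0
After txn 4: dr=170 cr=170 sum_balances=0
After txn 5: dr=329 cr=341 sum_balances=-12
After txn 6: dr=199 cr=199 sum_balances=-12
After txn 7: dr=417 cr=417 sum_balances=-12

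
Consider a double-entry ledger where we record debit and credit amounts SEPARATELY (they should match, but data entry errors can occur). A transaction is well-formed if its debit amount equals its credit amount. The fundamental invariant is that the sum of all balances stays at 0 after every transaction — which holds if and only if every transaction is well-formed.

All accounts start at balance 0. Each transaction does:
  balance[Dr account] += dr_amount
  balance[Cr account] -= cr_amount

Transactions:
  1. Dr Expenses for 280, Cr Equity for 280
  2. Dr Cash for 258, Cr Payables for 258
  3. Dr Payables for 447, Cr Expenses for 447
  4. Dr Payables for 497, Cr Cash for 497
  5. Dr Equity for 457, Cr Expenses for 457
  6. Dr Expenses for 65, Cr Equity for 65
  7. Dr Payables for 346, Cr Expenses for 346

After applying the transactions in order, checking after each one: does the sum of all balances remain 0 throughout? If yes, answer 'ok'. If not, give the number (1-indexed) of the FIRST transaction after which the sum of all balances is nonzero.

Answer: ok

Derivation:
After txn 1: dr=280 cr=280 sum_balances=0
After txn 2: dr=258 cr=258 sum_balances=0
After txn 3: dr=447 cr=447 sum_balances=0
After txn 4: dr=497 cr=497 sum_balances=0
After txn 5: dr=457 cr=457 sum_balances=0
After txn 6: dr=65 cr=65 sum_balances=0
After txn 7: dr=346 cr=346 sum_balances=0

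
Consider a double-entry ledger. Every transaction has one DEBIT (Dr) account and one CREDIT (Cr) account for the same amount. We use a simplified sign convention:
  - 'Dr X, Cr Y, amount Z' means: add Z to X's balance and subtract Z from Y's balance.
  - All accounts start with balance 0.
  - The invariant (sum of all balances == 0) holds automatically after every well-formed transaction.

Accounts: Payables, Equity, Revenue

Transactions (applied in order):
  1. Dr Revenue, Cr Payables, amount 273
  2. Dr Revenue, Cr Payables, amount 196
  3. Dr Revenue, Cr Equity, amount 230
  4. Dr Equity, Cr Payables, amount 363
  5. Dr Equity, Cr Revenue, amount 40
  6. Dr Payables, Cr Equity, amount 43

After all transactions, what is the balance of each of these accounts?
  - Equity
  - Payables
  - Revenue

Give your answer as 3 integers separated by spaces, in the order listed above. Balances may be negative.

After txn 1 (Dr Revenue, Cr Payables, amount 273): Payables=-273 Revenue=273
After txn 2 (Dr Revenue, Cr Payables, amount 196): Payables=-469 Revenue=469
After txn 3 (Dr Revenue, Cr Equity, amount 230): Equity=-230 Payables=-469 Revenue=699
After txn 4 (Dr Equity, Cr Payables, amount 363): Equity=133 Payables=-832 Revenue=699
After txn 5 (Dr Equity, Cr Revenue, amount 40): Equity=173 Payables=-832 Revenue=659
After txn 6 (Dr Payables, Cr Equity, amount 43): Equity=130 Payables=-789 Revenue=659

Answer: 130 -789 659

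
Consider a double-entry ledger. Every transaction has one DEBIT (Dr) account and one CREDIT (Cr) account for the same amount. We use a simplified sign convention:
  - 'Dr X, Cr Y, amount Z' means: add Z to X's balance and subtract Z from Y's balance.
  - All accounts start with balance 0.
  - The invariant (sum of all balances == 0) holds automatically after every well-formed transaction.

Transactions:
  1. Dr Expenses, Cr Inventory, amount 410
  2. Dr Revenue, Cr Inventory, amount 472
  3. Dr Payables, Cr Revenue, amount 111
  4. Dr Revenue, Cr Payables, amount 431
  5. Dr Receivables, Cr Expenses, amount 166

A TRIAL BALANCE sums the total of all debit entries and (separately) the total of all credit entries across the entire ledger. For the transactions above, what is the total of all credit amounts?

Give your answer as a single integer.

Answer: 1590

Derivation:
Txn 1: credit+=410
Txn 2: credit+=472
Txn 3: credit+=111
Txn 4: credit+=431
Txn 5: credit+=166
Total credits = 1590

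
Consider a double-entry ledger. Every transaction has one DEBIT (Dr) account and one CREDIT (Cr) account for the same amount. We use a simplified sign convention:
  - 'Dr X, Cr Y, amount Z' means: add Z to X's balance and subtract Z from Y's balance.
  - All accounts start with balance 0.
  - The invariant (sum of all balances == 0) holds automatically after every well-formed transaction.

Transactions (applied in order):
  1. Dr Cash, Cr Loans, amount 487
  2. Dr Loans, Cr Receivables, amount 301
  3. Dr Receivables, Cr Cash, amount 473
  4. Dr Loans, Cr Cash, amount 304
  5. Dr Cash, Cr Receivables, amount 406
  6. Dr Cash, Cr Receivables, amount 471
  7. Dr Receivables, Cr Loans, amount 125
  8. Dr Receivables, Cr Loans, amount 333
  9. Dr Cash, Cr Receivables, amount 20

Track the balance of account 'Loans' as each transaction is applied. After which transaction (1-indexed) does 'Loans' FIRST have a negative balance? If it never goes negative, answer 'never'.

Answer: 1

Derivation:
After txn 1: Loans=-487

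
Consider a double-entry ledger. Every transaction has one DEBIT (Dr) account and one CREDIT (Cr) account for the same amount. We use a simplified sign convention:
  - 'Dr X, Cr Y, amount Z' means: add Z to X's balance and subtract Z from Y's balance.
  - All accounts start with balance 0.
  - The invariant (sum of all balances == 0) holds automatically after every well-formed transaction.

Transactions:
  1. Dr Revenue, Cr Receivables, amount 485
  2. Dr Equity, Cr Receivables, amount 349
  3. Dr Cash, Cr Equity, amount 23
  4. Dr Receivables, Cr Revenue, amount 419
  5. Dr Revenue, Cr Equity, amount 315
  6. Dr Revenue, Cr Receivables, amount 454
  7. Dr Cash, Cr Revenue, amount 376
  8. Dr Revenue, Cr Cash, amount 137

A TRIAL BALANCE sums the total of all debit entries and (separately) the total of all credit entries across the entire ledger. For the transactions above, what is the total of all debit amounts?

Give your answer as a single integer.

Txn 1: debit+=485
Txn 2: debit+=349
Txn 3: debit+=23
Txn 4: debit+=419
Txn 5: debit+=315
Txn 6: debit+=454
Txn 7: debit+=376
Txn 8: debit+=137
Total debits = 2558

Answer: 2558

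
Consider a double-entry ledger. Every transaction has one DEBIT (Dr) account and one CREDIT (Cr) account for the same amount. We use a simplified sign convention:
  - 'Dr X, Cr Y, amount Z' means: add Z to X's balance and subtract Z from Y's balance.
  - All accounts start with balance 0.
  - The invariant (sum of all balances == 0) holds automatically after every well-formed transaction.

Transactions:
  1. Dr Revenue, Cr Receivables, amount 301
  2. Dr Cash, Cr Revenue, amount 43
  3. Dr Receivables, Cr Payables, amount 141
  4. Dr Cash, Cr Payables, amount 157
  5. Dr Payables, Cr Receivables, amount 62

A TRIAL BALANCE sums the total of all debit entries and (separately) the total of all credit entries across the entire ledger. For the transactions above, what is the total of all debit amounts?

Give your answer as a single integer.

Txn 1: debit+=301
Txn 2: debit+=43
Txn 3: debit+=141
Txn 4: debit+=157
Txn 5: debit+=62
Total debits = 704

Answer: 704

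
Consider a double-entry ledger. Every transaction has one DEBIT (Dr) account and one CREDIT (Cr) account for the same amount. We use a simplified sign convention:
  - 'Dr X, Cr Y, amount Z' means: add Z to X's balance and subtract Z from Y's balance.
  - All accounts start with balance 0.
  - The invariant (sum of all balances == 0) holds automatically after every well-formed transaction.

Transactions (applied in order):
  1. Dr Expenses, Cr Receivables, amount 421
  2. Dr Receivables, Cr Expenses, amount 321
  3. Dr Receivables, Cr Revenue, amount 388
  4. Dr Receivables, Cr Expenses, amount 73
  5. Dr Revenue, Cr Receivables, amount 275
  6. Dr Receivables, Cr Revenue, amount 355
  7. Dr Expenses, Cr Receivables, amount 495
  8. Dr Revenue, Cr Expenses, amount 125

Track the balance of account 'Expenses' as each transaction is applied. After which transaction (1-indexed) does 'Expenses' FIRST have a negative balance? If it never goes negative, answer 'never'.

After txn 1: Expenses=421
After txn 2: Expenses=100
After txn 3: Expenses=100
After txn 4: Expenses=27
After txn 5: Expenses=27
After txn 6: Expenses=27
After txn 7: Expenses=522
After txn 8: Expenses=397

Answer: never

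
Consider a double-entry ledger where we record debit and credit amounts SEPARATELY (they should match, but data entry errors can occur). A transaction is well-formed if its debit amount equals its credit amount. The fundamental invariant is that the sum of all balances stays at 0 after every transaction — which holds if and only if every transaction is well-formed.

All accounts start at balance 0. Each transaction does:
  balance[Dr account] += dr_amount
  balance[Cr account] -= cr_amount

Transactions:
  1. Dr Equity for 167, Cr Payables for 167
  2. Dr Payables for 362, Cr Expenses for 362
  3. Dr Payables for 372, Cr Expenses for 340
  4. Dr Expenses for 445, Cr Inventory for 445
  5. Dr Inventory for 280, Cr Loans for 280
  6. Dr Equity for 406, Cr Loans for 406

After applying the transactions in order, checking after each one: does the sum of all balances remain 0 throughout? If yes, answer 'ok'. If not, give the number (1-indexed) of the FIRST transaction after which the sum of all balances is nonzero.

After txn 1: dr=167 cr=167 sum_balances=0
After txn 2: dr=362 cr=362 sum_balances=0
After txn 3: dr=372 cr=340 sum_balances=32
After txn 4: dr=445 cr=445 sum_balances=32
After txn 5: dr=280 cr=280 sum_balances=32
After txn 6: dr=406 cr=406 sum_balances=32

Answer: 3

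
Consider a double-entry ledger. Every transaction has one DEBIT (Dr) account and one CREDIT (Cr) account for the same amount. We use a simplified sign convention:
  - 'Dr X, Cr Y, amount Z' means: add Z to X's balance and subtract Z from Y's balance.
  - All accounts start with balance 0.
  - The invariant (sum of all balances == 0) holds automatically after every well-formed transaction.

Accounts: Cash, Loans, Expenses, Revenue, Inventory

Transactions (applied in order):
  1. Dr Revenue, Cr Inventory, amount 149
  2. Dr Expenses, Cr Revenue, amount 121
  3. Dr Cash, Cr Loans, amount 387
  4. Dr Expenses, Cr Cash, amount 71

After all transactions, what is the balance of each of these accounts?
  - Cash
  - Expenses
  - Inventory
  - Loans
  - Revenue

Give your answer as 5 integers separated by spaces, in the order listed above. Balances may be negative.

After txn 1 (Dr Revenue, Cr Inventory, amount 149): Inventory=-149 Revenue=149
After txn 2 (Dr Expenses, Cr Revenue, amount 121): Expenses=121 Inventory=-149 Revenue=28
After txn 3 (Dr Cash, Cr Loans, amount 387): Cash=387 Expenses=121 Inventory=-149 Loans=-387 Revenue=28
After txn 4 (Dr Expenses, Cr Cash, amount 71): Cash=316 Expenses=192 Inventory=-149 Loans=-387 Revenue=28

Answer: 316 192 -149 -387 28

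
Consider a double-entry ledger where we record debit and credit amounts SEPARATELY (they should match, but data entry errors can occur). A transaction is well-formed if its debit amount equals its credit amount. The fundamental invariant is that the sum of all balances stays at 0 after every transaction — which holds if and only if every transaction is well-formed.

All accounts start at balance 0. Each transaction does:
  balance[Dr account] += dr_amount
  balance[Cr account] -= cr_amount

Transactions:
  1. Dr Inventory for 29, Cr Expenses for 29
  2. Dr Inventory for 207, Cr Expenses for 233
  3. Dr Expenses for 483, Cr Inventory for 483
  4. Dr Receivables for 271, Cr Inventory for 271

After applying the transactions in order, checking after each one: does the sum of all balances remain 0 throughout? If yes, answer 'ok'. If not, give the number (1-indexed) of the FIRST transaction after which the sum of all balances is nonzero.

After txn 1: dr=29 cr=29 sum_balances=0
After txn 2: dr=207 cr=233 sum_balances=-26
After txn 3: dr=483 cr=483 sum_balances=-26
After txn 4: dr=271 cr=271 sum_balances=-26

Answer: 2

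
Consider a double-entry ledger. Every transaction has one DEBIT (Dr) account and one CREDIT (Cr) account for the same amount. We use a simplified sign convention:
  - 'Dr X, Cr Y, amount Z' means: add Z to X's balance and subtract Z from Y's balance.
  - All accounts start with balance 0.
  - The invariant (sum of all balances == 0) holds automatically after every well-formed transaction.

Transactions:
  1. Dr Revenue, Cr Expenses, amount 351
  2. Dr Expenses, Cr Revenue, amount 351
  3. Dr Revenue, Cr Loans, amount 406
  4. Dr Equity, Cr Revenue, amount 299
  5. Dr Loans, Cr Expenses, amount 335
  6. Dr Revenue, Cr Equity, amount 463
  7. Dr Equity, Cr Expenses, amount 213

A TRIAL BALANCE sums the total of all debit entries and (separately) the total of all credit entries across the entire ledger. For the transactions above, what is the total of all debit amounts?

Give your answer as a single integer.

Answer: 2418

Derivation:
Txn 1: debit+=351
Txn 2: debit+=351
Txn 3: debit+=406
Txn 4: debit+=299
Txn 5: debit+=335
Txn 6: debit+=463
Txn 7: debit+=213
Total debits = 2418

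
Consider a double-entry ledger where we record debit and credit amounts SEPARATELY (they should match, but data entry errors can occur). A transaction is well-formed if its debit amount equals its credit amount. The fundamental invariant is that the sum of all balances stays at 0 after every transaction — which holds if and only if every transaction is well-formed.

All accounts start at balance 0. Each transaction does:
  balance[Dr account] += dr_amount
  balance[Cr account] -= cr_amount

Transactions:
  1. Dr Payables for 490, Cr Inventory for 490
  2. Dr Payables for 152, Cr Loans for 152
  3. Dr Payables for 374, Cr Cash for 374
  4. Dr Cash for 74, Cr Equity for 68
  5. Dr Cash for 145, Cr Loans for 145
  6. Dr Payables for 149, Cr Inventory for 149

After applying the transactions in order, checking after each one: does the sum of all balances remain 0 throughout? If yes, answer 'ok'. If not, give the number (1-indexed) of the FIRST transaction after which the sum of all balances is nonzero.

Answer: 4

Derivation:
After txn 1: dr=490 cr=490 sum_balances=0
After txn 2: dr=152 cr=152 sum_balances=0
After txn 3: dr=374 cr=374 sum_balances=0
After txn 4: dr=74 cr=68 sum_balances=6
After txn 5: dr=145 cr=145 sum_balances=6
After txn 6: dr=149 cr=149 sum_balances=6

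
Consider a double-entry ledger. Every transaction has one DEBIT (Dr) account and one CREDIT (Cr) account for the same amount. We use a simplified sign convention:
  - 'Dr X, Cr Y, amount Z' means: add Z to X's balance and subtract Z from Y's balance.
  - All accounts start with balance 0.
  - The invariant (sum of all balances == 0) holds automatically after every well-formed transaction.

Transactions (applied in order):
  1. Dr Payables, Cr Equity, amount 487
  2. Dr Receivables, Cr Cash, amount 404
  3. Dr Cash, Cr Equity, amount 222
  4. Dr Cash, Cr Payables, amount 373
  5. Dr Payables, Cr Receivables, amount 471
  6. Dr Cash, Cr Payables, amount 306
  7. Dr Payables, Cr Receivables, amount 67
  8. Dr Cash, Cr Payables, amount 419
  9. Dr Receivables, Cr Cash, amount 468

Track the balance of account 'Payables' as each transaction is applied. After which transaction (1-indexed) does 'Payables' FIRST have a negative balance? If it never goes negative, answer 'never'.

After txn 1: Payables=487
After txn 2: Payables=487
After txn 3: Payables=487
After txn 4: Payables=114
After txn 5: Payables=585
After txn 6: Payables=279
After txn 7: Payables=346
After txn 8: Payables=-73

Answer: 8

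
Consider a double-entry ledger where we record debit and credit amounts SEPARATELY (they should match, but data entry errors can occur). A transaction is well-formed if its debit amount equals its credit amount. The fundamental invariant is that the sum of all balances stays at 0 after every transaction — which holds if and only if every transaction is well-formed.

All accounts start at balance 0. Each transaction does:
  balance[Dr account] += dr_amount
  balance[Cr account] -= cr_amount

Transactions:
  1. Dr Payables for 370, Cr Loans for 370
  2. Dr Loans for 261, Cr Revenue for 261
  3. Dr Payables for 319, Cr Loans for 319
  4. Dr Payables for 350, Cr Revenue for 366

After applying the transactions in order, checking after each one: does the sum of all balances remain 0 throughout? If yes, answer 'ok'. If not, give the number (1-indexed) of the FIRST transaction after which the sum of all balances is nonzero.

After txn 1: dr=370 cr=370 sum_balances=0
After txn 2: dr=261 cr=261 sum_balances=0
After txn 3: dr=319 cr=319 sum_balances=0
After txn 4: dr=350 cr=366 sum_balances=-16

Answer: 4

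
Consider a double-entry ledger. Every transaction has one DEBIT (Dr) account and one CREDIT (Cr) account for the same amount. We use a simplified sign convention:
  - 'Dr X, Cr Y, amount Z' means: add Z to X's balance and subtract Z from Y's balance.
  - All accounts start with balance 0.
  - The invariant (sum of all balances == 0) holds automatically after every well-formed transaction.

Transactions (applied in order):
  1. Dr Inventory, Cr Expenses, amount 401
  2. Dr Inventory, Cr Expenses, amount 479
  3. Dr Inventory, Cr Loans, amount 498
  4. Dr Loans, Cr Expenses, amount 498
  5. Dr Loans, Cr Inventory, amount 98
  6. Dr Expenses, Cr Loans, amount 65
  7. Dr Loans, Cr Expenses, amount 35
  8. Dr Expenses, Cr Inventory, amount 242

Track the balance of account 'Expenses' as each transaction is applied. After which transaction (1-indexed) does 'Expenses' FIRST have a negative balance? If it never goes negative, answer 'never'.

Answer: 1

Derivation:
After txn 1: Expenses=-401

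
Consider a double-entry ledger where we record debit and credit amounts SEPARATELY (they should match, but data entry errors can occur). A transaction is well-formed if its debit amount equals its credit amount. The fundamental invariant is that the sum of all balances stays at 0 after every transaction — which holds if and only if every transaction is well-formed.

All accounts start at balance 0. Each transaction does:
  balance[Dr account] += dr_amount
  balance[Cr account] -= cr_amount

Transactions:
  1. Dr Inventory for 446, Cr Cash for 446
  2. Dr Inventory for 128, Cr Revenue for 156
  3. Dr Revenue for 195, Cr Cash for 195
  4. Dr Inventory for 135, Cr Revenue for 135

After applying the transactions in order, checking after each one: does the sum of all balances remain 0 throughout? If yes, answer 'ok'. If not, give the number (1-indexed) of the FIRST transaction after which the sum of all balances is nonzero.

After txn 1: dr=446 cr=446 sum_balances=0
After txn 2: dr=128 cr=156 sum_balances=-28
After txn 3: dr=195 cr=195 sum_balances=-28
After txn 4: dr=135 cr=135 sum_balances=-28

Answer: 2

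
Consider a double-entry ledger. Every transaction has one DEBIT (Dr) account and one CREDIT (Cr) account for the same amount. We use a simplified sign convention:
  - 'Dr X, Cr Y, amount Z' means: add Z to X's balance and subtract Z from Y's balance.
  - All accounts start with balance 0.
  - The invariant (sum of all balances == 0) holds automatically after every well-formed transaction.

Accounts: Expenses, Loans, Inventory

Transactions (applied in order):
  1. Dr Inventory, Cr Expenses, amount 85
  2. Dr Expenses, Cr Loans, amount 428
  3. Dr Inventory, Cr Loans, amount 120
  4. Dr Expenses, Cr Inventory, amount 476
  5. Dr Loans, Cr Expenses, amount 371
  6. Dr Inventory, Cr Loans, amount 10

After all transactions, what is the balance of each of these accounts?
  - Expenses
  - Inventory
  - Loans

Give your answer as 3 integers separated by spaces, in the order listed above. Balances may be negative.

Answer: 448 -261 -187

Derivation:
After txn 1 (Dr Inventory, Cr Expenses, amount 85): Expenses=-85 Inventory=85
After txn 2 (Dr Expenses, Cr Loans, amount 428): Expenses=343 Inventory=85 Loans=-428
After txn 3 (Dr Inventory, Cr Loans, amount 120): Expenses=343 Inventory=205 Loans=-548
After txn 4 (Dr Expenses, Cr Inventory, amount 476): Expenses=819 Inventory=-271 Loans=-548
After txn 5 (Dr Loans, Cr Expenses, amount 371): Expenses=448 Inventory=-271 Loans=-177
After txn 6 (Dr Inventory, Cr Loans, amount 10): Expenses=448 Inventory=-261 Loans=-187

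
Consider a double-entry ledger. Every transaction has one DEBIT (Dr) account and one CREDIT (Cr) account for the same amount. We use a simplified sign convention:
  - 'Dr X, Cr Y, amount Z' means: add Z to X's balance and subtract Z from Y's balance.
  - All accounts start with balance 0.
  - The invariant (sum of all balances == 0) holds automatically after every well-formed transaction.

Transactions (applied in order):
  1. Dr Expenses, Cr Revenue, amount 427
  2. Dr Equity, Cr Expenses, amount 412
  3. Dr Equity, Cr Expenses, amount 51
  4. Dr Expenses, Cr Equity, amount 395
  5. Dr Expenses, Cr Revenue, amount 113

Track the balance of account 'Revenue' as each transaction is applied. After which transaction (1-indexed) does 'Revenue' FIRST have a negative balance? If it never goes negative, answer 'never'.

After txn 1: Revenue=-427

Answer: 1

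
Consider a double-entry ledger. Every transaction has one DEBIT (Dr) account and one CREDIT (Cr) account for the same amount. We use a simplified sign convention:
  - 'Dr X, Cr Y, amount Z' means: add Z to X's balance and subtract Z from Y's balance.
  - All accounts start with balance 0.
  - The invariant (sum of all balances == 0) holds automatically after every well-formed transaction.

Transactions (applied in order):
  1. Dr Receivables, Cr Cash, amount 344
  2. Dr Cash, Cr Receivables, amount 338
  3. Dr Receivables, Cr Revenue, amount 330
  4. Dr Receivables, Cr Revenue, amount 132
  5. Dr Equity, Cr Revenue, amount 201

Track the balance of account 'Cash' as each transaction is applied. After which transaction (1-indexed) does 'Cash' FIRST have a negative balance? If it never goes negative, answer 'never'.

Answer: 1

Derivation:
After txn 1: Cash=-344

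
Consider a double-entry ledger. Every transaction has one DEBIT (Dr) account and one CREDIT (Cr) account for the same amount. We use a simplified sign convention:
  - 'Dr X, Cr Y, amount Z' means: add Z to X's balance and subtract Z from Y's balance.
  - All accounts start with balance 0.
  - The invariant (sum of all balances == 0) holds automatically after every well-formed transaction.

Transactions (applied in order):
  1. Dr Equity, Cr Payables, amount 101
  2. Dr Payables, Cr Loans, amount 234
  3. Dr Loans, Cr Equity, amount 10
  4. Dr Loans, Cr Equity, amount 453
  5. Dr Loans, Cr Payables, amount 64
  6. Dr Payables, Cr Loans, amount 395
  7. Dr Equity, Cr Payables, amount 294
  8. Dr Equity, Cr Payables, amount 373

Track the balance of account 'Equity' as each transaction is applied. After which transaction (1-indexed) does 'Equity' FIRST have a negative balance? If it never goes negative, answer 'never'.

After txn 1: Equity=101
After txn 2: Equity=101
After txn 3: Equity=91
After txn 4: Equity=-362

Answer: 4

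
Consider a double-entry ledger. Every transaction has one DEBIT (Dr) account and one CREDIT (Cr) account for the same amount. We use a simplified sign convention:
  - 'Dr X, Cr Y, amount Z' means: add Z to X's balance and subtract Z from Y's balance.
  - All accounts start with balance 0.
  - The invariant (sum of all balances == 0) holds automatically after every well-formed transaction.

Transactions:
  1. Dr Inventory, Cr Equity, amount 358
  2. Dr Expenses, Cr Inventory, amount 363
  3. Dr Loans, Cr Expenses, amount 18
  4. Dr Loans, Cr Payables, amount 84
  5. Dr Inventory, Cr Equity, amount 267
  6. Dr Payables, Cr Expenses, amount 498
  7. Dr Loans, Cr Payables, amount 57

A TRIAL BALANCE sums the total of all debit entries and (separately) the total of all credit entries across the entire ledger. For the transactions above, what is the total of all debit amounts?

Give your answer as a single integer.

Txn 1: debit+=358
Txn 2: debit+=363
Txn 3: debit+=18
Txn 4: debit+=84
Txn 5: debit+=267
Txn 6: debit+=498
Txn 7: debit+=57
Total debits = 1645

Answer: 1645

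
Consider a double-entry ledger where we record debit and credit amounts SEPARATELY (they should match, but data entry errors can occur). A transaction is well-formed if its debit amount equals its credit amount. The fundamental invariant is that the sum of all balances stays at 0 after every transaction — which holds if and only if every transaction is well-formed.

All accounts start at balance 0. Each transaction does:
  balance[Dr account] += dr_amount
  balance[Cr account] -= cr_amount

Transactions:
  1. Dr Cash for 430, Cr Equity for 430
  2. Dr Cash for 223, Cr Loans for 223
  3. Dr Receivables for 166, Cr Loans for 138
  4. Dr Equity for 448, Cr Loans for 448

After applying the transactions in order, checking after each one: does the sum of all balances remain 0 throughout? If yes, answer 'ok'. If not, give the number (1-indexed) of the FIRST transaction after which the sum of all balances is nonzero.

After txn 1: dr=430 cr=430 sum_balances=0
After txn 2: dr=223 cr=223 sum_balances=0
After txn 3: dr=166 cr=138 sum_balances=28
After txn 4: dr=448 cr=448 sum_balances=28

Answer: 3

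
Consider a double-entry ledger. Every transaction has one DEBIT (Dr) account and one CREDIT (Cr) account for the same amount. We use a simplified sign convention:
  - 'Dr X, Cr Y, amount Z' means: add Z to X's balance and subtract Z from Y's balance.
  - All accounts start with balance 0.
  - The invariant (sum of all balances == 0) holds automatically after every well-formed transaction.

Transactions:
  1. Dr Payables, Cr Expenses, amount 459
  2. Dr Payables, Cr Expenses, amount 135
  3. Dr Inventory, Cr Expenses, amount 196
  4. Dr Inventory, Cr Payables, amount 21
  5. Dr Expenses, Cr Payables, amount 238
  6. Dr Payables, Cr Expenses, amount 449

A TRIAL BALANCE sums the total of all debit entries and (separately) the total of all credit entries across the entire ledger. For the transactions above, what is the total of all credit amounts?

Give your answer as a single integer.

Answer: 1498

Derivation:
Txn 1: credit+=459
Txn 2: credit+=135
Txn 3: credit+=196
Txn 4: credit+=21
Txn 5: credit+=238
Txn 6: credit+=449
Total credits = 1498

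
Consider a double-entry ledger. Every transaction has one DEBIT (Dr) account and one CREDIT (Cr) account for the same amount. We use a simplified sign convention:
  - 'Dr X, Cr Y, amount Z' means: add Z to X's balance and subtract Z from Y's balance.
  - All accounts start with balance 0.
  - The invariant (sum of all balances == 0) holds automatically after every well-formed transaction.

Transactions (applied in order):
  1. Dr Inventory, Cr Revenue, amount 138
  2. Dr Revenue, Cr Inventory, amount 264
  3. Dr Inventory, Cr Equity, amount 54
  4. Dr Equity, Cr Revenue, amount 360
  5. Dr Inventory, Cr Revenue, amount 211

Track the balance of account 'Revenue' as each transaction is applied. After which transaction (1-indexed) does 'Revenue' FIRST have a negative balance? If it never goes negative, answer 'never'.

After txn 1: Revenue=-138

Answer: 1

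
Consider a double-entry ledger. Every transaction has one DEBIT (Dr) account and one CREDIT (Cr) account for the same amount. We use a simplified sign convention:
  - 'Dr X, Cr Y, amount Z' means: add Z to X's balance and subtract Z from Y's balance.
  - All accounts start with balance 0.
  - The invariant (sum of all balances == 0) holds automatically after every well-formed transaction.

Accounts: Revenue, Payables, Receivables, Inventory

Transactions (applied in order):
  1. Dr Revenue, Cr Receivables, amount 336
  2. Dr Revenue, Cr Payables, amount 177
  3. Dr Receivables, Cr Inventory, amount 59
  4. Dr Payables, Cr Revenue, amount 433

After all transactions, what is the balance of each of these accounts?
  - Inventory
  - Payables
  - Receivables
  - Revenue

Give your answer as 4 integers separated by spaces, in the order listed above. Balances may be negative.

Answer: -59 256 -277 80

Derivation:
After txn 1 (Dr Revenue, Cr Receivables, amount 336): Receivables=-336 Revenue=336
After txn 2 (Dr Revenue, Cr Payables, amount 177): Payables=-177 Receivables=-336 Revenue=513
After txn 3 (Dr Receivables, Cr Inventory, amount 59): Inventory=-59 Payables=-177 Receivables=-277 Revenue=513
After txn 4 (Dr Payables, Cr Revenue, amount 433): Inventory=-59 Payables=256 Receivables=-277 Revenue=80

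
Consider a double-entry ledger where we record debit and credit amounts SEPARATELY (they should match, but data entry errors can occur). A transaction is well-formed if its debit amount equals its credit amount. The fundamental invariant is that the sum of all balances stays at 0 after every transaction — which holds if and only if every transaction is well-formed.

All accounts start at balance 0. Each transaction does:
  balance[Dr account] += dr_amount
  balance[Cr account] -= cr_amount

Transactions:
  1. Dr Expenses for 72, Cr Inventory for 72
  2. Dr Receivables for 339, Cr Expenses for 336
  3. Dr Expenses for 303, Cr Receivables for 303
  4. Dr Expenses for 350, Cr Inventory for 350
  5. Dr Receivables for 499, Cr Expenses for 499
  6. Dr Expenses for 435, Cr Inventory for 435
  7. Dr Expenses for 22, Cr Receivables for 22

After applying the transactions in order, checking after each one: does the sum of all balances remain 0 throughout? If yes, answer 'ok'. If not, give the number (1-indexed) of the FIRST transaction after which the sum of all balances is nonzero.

After txn 1: dr=72 cr=72 sum_balances=0
After txn 2: dr=339 cr=336 sum_balances=3
After txn 3: dr=303 cr=303 sum_balances=3
After txn 4: dr=350 cr=350 sum_balances=3
After txn 5: dr=499 cr=499 sum_balances=3
After txn 6: dr=435 cr=435 sum_balances=3
After txn 7: dr=22 cr=22 sum_balances=3

Answer: 2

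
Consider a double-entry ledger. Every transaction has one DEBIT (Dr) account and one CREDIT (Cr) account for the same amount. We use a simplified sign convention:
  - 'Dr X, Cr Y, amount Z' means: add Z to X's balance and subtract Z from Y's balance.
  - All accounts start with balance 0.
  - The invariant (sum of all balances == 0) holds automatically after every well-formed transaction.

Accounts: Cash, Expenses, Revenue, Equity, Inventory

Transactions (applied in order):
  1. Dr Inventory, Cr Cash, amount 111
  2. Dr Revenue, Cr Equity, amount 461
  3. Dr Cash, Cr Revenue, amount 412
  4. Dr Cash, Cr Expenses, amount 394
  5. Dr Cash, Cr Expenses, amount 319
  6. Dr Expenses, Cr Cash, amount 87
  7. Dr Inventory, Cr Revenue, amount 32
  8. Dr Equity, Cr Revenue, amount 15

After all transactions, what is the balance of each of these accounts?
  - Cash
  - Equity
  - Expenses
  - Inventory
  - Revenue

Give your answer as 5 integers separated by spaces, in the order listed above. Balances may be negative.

Answer: 927 -446 -626 143 2

Derivation:
After txn 1 (Dr Inventory, Cr Cash, amount 111): Cash=-111 Inventory=111
After txn 2 (Dr Revenue, Cr Equity, amount 461): Cash=-111 Equity=-461 Inventory=111 Revenue=461
After txn 3 (Dr Cash, Cr Revenue, amount 412): Cash=301 Equity=-461 Inventory=111 Revenue=49
After txn 4 (Dr Cash, Cr Expenses, amount 394): Cash=695 Equity=-461 Expenses=-394 Inventory=111 Revenue=49
After txn 5 (Dr Cash, Cr Expenses, amount 319): Cash=1014 Equity=-461 Expenses=-713 Inventory=111 Revenue=49
After txn 6 (Dr Expenses, Cr Cash, amount 87): Cash=927 Equity=-461 Expenses=-626 Inventory=111 Revenue=49
After txn 7 (Dr Inventory, Cr Revenue, amount 32): Cash=927 Equity=-461 Expenses=-626 Inventory=143 Revenue=17
After txn 8 (Dr Equity, Cr Revenue, amount 15): Cash=927 Equity=-446 Expenses=-626 Inventory=143 Revenue=2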